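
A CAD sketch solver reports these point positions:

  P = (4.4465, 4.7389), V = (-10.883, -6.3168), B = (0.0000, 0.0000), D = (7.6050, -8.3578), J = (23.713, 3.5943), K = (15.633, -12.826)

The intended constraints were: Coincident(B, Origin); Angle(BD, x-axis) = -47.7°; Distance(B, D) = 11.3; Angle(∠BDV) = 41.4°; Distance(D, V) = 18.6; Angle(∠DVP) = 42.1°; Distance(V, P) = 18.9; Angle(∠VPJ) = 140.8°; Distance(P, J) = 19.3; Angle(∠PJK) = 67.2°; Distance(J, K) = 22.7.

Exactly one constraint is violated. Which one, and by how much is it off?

Distance(J, K) = 22.7 — off by 4.40.

B = (0.00, 0.00) ✓; BD at -47.70° ✓; |BD| = 11.30 ✓; ∠BDV = 41.40° ✓; |DV| = 18.60 ✓; ∠DVP = 42.10° ✓; |VP| = 18.90 ✓; ∠VPJ = 140.8° ✓; |PJ| = 19.30 ✓; ∠PJK = 67.20° ✓; |JK| = 18.30 ✗.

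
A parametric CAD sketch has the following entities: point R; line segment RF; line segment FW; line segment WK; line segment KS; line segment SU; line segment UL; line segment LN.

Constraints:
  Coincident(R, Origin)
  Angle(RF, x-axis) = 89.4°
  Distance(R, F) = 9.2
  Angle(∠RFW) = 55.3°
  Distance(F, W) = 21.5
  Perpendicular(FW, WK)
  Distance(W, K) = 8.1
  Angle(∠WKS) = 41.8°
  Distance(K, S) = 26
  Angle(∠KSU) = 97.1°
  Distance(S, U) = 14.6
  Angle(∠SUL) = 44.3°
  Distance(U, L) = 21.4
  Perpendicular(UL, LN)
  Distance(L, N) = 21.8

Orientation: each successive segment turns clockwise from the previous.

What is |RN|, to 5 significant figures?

14.063

R is at the origin; RF runs at 89.4° with length 9.2, so F = (0.096340, 9.1995). ∠RFW = 55.3° gives FW at -35.300° from the x-axis; with |FW| = 21.5, W = (17.643, -3.2244). FW ⟂ WK, so WK runs at -125.30°; with |WK| = 8.1, K = (12.963, -9.8352). ∠WKS = 41.8° gives KS at 96.500° from the x-axis; with |KS| = 26.0, S = (10.019, 15.998). ∠KSU = 97.1° gives SU at 13.600° from the x-axis; with |SU| = 14.6, U = (24.210, 19.431). ∠SUL = 44.3° gives UL at -122.10° from the x-axis; with |UL| = 21.4, L = (12.838, 1.3024). UL ⟂ LN, so LN runs at 147.90°; with |LN| = 21.8, N = (-5.6292, 12.887). Then |RN| = |N − R| = 14.063.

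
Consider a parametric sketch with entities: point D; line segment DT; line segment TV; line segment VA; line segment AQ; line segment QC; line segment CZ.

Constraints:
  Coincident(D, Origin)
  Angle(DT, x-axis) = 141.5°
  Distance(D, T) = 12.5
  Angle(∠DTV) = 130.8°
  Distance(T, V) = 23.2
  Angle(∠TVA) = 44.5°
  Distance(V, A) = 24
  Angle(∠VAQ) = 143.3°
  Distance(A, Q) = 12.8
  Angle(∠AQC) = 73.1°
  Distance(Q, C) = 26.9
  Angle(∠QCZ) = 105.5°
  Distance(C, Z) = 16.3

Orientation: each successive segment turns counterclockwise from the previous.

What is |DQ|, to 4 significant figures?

9.231

D is at the origin; DT runs at 141.5° with length 12.5, so T = (-9.783, 7.781). ∠DTV = 130.8° gives TV at -169.3° from the x-axis; with |TV| = 23.2, V = (-32.58, 3.474). ∠TVA = 44.5° gives VA at -33.80° from the x-axis; with |VA| = 24.0, A = (-12.64, -9.877). ∠VAQ = 143.3° gives AQ at 2.900° from the x-axis; with |AQ| = 12.8, Q = (0.1480, -9.230). Then |DQ| = |Q − D| = 9.231.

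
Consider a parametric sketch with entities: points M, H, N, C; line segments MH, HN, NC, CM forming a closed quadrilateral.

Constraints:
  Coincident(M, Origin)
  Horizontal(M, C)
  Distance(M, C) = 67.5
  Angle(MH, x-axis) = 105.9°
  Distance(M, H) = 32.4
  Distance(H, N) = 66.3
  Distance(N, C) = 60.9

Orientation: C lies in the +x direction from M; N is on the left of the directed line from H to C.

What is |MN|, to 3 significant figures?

78.1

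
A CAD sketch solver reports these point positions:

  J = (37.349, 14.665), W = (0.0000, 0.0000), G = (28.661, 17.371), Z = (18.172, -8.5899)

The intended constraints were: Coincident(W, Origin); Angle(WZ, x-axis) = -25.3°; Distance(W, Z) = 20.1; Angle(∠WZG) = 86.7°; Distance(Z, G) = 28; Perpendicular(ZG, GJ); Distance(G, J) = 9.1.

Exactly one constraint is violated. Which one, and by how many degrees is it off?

Perpendicular(ZG, GJ) — off by 4.70°.

W = (0.00, 0.00) ✓; WZ at -25.30° ✓; |WZ| = 20.10 ✓; ∠WZG = 86.70° ✓; |ZG| = 28.00 ✓; ∠(ZG, GJ) = 85.30° ✗; |GJ| = 9.100 ✓.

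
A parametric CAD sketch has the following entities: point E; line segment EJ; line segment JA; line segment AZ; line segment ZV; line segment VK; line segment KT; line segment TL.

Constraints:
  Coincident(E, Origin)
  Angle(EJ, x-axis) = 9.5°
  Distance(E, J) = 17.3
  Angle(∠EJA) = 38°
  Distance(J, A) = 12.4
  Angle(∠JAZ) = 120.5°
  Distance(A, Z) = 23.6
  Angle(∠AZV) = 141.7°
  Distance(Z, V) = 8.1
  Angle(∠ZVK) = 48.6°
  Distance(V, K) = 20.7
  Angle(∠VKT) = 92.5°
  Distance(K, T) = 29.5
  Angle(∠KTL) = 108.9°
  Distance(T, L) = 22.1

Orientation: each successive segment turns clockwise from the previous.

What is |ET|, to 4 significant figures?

25.31

∠ZVK = 48.6° gives VK at -1.700° from the x-axis; with |VK| = 20.7, K = (1.118, 4.238). ∠VKT = 92.5° gives KT at -89.20° from the x-axis; with |KT| = 29.5, T = (1.530, -25.26). Then |ET| = |T − E| = 25.31.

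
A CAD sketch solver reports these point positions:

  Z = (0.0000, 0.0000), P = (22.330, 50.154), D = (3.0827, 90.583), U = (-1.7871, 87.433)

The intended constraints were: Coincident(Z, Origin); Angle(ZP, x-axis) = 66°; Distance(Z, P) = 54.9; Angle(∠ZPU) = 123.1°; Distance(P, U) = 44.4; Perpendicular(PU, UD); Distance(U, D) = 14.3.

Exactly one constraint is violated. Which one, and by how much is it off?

Distance(U, D) = 14.3 — off by 8.50.

Z = (0.00, 0.00) ✓; ZP at 66.00° ✓; |ZP| = 54.90 ✓; ∠ZPU = 123.1° ✓; |PU| = 44.40 ✓; ∠(PU, UD) = 90.00° ✓; |UD| = 5.800 ✗.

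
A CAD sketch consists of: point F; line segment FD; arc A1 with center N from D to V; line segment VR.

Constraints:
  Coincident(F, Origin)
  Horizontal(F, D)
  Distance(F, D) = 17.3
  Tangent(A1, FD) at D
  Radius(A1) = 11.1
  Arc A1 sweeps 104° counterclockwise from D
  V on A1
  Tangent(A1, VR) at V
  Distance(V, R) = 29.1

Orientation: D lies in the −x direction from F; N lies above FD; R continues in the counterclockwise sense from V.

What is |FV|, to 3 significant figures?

15.3

Since A1 is tangent to FD there, ND ⟂ FD, so N = D + (0, 11.1) = (-17.3, 11.1). On A1, D sits at bearing -90° from N; a 104° counterclockwise sweep puts V at bearing 14°, so V = N + 11.1·(cos 14°, sin 14°) = (-6.53, 13.8). Then |FV| = |V − F| = 15.3.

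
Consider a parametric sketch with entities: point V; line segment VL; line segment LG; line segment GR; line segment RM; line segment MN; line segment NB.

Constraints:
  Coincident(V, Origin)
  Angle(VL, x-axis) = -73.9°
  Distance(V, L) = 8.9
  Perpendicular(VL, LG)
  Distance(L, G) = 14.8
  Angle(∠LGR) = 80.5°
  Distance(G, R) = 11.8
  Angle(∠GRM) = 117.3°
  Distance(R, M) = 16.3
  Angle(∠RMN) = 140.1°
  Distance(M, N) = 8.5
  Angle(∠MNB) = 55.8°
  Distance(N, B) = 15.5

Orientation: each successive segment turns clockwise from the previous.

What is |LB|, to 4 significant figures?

5.366

∠RMN = 140.1° gives MN at -6.000° from the x-axis; with |MN| = 8.5, N = (8.875, 7.269). ∠MNB = 55.8° gives NB at -130.2° from the x-axis; with |NB| = 15.5, B = (-1.130, -4.569). Then |LB| = |B − L| = 5.366.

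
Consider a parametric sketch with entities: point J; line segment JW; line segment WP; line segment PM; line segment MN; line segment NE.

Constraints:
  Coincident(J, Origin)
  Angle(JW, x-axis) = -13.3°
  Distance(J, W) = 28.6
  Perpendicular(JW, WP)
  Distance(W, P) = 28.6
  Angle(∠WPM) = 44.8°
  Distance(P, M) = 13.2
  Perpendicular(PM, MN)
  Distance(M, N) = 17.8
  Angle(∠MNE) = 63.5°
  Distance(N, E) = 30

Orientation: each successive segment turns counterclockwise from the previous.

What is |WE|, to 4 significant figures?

37.41

J is at the origin; JW runs at -13.3° with length 28.6, so W = (27.83, -6.579). JW ⟂ WP, so WP runs at 76.70°; with |WP| = 28.6, P = (34.41, 21.25). ∠WPM = 44.8° gives PM at -148.1° from the x-axis; with |PM| = 13.2, M = (23.21, 14.28). The perpendicularity gives MN at right angles to PM, so MN runs at -58.10°; with |MN| = 17.8, N = (32.61, -0.8336). ∠MNE = 63.5° gives NE at 58.40° from the x-axis; with |NE| = 30.0, E = (48.33, 24.72). Then |WE| = |E − W| = 37.41.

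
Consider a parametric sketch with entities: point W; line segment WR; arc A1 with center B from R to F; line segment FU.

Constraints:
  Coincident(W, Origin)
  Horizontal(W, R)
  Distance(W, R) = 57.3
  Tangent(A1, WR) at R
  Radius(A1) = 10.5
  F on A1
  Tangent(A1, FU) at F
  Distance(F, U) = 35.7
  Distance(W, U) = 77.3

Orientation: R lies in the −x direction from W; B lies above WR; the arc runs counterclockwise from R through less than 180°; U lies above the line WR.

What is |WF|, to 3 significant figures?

49.7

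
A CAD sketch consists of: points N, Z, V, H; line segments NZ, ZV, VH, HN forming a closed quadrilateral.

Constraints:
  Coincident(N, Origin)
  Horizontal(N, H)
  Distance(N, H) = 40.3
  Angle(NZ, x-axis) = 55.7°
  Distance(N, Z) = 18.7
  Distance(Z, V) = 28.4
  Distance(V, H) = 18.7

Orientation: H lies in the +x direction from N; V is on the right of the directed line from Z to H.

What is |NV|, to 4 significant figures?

25.96

N is at the origin; NH is horizontal with |NH| = 40.3 and H in +x, so H = (40.3, 0). NZ runs at 55.7° with |NZ| = 18.7, so Z = (10.54, 15.45). V is determined by |ZV| = 28.4 and |VH| = 18.7 together: it lies at the intersection of circle(Z, 28.4) and circle(H, 18.7). With |ZH| = 33.53, the foot of the radical line on ZH is 23.58 from Z and the perpendicular offset is √(28.4² − 23.58²) = 15.83. Taking the right-of-ZH solution: V = (24.17, -9.465).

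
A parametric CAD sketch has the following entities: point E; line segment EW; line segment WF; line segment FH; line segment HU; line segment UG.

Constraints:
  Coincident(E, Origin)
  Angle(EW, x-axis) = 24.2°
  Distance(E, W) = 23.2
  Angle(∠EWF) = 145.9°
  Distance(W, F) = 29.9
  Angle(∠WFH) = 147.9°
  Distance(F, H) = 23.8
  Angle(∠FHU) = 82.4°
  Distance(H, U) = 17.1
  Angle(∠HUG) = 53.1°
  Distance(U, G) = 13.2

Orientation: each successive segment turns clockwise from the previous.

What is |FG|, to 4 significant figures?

14.36

E is at the origin; EW runs at 24.2° with length 23.2, so W = (21.16, 9.510). ∠EWF = 145.9° gives WF at -9.900° from the x-axis; with |WF| = 29.9, F = (50.62, 4.370). ∠WFH = 147.9° gives FH at -42.00° from the x-axis; with |FH| = 23.8, H = (68.30, -11.56). ∠FHU = 82.4° gives HU at -139.6° from the x-axis; with |HU| = 17.1, U = (55.28, -22.64). ∠HUG = 53.1° gives UG at 93.50° from the x-axis; with |UG| = 13.2, G = (54.47, -9.463). Then |FG| = |G − F| = 14.36.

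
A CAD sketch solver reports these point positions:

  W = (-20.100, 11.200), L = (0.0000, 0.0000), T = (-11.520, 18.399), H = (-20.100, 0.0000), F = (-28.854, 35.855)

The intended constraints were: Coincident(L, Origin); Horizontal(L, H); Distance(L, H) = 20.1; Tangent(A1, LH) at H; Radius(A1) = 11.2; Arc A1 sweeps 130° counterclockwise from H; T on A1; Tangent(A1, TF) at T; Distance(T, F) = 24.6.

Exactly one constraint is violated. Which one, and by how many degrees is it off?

Tangent(A1, TF) at T — off by 4.80°.

L = (0.00, 0.00) ✓; L.y = 0.00, H.y = 0.00 ✓; |LH| = 20.10 ✓; ∠(WH, HL) = 90.00° ✓; |WH| = 11.20 ✓; bearing(W→T) − bearing(W→H) = 130.0° ✓; |WT| = 11.20 ✓; ∠(WT, TF) = 85.20° ✗; |TF| = 24.60 ✓.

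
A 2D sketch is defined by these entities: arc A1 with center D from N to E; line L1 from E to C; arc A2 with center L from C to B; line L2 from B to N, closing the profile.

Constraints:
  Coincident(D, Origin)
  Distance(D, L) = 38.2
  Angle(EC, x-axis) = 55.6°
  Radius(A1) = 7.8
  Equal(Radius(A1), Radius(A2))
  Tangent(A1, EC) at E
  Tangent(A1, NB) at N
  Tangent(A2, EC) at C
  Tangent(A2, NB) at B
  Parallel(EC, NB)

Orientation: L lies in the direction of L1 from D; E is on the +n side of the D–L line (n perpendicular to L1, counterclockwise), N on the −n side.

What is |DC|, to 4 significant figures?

38.99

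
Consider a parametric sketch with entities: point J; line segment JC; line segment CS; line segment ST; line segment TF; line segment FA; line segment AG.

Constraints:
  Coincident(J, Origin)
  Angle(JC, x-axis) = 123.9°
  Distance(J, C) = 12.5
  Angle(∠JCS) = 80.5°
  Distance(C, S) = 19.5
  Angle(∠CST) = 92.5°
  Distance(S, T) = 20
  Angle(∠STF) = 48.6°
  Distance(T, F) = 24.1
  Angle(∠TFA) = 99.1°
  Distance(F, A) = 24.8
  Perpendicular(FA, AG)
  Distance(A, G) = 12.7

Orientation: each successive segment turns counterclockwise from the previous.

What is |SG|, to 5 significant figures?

11.714

J is at the origin; JC runs at 123.9° with length 12.5, so C = (-6.9718, 10.375). ∠JCS = 80.5° gives CS at -136.60° from the x-axis; with |CS| = 19.5, S = (-21.140, -3.0231). ∠CST = 92.5° gives ST at -49.100° from the x-axis; with |ST| = 20.0, T = (-8.0452, -18.140). ∠STF = 48.6° gives TF at 82.300° from the x-axis; with |TF| = 24.1, F = (-4.8161, 5.7426). ∠TFA = 99.1° gives FA at 163.20° from the x-axis; with |FA| = 24.8, A = (-28.558, 12.911). FA is perpendicular to AG, so AG runs at -106.80°; with |AG| = 12.7, G = (-32.228, 0.75260). Then |SG| = |G − S| = 11.714.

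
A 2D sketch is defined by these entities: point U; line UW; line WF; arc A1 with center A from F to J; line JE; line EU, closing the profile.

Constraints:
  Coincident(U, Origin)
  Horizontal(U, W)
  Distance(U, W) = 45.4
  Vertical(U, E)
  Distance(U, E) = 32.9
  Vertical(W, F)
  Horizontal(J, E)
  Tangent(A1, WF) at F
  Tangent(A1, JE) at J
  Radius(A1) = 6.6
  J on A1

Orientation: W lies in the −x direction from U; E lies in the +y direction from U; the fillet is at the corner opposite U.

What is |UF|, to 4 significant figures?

52.47

U is at the origin; U and W share the same y with |UW| = 45.4 and W on the −x side, so W = (-45.40, 0.000). UE is vertical with |UE| = 32.9 and E on the +y side, so E = (0.000, 32.90). The virtual corner opposite U is at (-45.40, 32.90). The tangent condition forces AF to be normal to WF and the tangent condition forces AJ to be normal to JE, with radius 6.6, so the center A sits 6.6 in from both sides at A = (-38.80, 26.30). That places the tangent points at F = (-45.40, 26.30) on WF and J = (-38.80, 32.90) on JE. Then |UF| = |F − U| = 52.47.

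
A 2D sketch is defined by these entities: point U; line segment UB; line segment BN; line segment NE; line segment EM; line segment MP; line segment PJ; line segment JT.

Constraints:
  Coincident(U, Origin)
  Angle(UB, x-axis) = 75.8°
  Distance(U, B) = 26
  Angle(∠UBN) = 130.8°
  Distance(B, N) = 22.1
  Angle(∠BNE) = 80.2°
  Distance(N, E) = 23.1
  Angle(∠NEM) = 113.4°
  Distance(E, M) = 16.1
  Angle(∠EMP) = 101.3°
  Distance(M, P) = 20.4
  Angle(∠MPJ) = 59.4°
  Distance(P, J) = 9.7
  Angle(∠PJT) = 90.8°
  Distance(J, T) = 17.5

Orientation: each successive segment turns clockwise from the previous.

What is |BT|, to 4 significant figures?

26.53

∠MPJ = 59.4° gives PJ at 20.90° from the x-axis; with |PJ| = 9.7, J = (13.61, 18.75). ∠PJT = 90.8° gives JT at -68.30° from the x-axis; with |JT| = 17.5, T = (20.09, 2.495). Then |BT| = |T − B| = 26.53.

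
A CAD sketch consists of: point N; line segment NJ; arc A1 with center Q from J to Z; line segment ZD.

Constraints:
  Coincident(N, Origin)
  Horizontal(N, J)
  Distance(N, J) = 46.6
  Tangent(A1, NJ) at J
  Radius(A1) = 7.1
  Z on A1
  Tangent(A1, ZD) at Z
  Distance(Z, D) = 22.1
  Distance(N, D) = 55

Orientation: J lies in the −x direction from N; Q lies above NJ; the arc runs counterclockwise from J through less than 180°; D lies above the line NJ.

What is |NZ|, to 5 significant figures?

40.798

N is at the origin; N and J share the same y with |NJ| = 46.6 and J on the −x side, so J = (-46.600, 0.0000). Tangency of A1 to NJ means the radius QJ is perpendicular to NJ, so Q = J + (0, 7.1) = (-46.600, 7.1000). Since QZ ⟂ ZD (tangency), |QD| = √(7.1² + 22.1²) = 23.212 regardless of where Z sits on A1. So D lies on both circle(N, 55.0) and circle(Q, 23.212); the above-NJ intersection is D = (-45.900, 30.302). Z is the foot of the tangent from D: Z = (-39.778, 9.0668).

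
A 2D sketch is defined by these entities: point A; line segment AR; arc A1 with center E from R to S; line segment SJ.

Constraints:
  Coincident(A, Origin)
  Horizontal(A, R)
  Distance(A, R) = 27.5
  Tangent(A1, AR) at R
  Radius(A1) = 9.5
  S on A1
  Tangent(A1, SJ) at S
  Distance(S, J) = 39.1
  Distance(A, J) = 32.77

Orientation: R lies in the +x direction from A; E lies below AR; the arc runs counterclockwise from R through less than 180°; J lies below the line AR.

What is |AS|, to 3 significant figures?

20.7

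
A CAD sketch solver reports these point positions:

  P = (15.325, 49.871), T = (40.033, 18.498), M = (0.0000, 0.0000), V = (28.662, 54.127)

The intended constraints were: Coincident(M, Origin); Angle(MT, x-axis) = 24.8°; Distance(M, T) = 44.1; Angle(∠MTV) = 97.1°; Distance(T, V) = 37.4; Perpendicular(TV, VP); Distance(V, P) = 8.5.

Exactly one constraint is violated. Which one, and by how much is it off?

Distance(V, P) = 8.5 — off by 5.50.

M = (0.00, 0.00) ✓; MT at 24.80° ✓; |MT| = 44.10 ✓; ∠MTV = 97.10° ✓; |TV| = 37.40 ✓; ∠(TV, VP) = 90.00° ✓; |VP| = 14.00 ✗.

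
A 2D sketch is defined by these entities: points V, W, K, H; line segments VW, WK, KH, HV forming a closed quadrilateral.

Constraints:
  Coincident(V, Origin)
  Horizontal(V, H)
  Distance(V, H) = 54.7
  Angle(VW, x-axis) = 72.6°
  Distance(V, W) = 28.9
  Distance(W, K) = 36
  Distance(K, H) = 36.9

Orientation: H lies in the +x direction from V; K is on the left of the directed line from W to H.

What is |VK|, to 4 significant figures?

56.24

V is at the origin; V and H share the same y with |VH| = 54.7 and H in +x, so H = (54.7, 0). VW runs at 72.6° with |VW| = 28.9, so W = (8.642, 27.58). K is determined by |WK| = 36.0 and |KH| = 36.9 together: it lies at the intersection of circle(W, 36.0) and circle(H, 36.9). With |WH| = 53.68, the foot of the radical line on WH is 26.23 from W and the perpendicular offset is √(36.0² − 26.23²) = 24.66. Taking the left-of-WH solution: K = (43.81, 35.26).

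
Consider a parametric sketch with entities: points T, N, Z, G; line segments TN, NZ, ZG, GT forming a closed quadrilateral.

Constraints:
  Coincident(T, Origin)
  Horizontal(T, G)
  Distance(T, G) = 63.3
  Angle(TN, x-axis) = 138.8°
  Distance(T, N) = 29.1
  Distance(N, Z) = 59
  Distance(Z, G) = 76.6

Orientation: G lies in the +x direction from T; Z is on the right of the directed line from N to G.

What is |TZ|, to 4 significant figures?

37.18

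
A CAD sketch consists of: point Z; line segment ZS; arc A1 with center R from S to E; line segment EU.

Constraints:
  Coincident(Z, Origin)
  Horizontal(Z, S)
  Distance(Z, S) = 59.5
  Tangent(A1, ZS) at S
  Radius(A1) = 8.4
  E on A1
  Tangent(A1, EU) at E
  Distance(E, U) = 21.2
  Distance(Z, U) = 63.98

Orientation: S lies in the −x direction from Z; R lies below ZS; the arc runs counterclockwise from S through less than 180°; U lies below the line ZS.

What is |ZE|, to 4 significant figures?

67.93

Z is at the origin; ZS is horizontal with |ZS| = 59.5 and S on the −x side, so S = (-59.50, 0.000). The tangent condition forces RS to be normal to ZS, so R = S + (0, -8.4) = (-59.50, -8.400). Since RE ⟂ EU (tangency), |RU| = √(8.4² + 21.2²) = 22.80 regardless of where E sits on A1. So U lies on both circle(Z, 63.98) and circle(R, 22.80); the below-ZS intersection is U = (-56.00, -30.93). E is the foot of the tangent from U: E = (-66.74, -12.65).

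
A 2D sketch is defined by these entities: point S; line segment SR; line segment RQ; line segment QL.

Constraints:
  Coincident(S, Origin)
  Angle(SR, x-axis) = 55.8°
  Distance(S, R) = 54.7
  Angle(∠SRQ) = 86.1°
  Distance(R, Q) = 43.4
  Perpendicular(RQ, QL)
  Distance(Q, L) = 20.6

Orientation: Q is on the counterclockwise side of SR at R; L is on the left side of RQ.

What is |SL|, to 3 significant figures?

52.2

S is at the origin; SR runs at 55.8° with length 54.7, so R = 54.7·(cos 55.8°, sin 55.8°) = (30.7, 45.2). ∠SRQ = 86.1°, so RQ runs at 55.8° + (180° − 86.1°) = 150° from the x-axis; with |RQ| = 43.4, Q = R + 43.4·(cos 150°, sin 150°) = (-6.73, 67.1). The perpendicularity gives QL at right angles to RQ; with |QL| = 20.6 on the left of RQ, L = Q + 20.6·(-0.505, -0.863) = (-17.1, 49.4). Then |SL| = |L − S| = 52.2.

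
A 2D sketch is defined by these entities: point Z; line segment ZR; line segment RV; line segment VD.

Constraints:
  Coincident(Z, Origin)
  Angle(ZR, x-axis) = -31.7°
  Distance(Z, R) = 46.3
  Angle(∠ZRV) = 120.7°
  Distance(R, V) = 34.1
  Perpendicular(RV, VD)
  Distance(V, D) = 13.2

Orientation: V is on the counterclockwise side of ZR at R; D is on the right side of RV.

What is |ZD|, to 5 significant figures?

78.383

∠ZRV = 120.7°, so RV runs at -31.7° + (180° − 120.7°) = 27.600° from the x-axis; with |RV| = 34.1, V = R + 34.1·(cos 27.600°, sin 27.600°) = (69.612, -8.5309). RV ⟂ VD; with |VD| = 13.2 on the right of RV, D = V + 13.2·(0.46330, -0.88620) = (75.728, -20.229). Then |ZD| = |D − Z| = 78.383.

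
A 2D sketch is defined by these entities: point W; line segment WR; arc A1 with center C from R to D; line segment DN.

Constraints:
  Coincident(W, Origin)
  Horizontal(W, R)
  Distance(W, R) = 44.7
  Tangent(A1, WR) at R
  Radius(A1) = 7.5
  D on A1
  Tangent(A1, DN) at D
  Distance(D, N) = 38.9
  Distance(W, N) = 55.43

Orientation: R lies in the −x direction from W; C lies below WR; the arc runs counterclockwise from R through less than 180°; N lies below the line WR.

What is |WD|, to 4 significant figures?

52.45

Checks: |WR| = 44.70 ✓; |CD| = 7.500 ✓; ∠(CD, DN) = 90.00° ✓; |DN| = 38.90 ✓; |WN| = 55.43 ✓.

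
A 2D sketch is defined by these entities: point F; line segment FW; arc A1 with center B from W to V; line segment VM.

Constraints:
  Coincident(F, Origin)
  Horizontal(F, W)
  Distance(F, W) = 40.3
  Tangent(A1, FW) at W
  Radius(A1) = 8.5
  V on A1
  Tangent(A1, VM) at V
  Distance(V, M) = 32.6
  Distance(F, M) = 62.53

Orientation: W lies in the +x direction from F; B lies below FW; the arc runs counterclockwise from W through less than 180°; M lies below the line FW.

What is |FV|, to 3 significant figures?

34.8

Checks: |BV| = 8.500 ✓; ∠(BV, VM) = 90.00° ✓; |VM| = 32.60 ✓; |FM| = 62.53 ✓.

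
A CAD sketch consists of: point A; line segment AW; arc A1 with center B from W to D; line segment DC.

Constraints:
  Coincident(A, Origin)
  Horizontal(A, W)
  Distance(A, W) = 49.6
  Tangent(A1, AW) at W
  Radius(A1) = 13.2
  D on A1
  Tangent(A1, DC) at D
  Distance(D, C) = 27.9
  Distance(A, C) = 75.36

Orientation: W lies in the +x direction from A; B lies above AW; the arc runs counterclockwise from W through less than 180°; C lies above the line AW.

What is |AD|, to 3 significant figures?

64.1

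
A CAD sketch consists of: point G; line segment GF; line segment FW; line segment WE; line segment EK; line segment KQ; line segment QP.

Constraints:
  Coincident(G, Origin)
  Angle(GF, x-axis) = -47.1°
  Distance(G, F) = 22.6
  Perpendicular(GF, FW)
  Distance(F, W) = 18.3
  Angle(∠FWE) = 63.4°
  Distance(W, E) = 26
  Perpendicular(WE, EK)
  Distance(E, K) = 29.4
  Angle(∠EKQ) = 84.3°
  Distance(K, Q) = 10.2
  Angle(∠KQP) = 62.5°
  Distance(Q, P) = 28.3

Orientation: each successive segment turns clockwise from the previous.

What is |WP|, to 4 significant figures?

31.70

G is at the origin; GF runs at -47.1° with length 22.6, so F = (15.38, -16.56). GF is perpendicular to FW, so FW runs at -137.1°; with |FW| = 18.3, W = (1.979, -29.01). ∠FWE = 63.4° gives WE at 106.3° from the x-axis; with |WE| = 26.0, E = (-5.319, -4.058). WE is perpendicular to EK, so EK runs at 16.30°; with |EK| = 29.4, K = (22.90, 4.194). ∠EKQ = 84.3° gives KQ at -79.40° from the x-axis; with |KQ| = 10.2, Q = (24.78, -5.832). ∠KQP = 62.5° gives QP at 163.1° from the x-axis; with |QP| = 28.3, P = (-2.302, 2.395). Then |WP| = |P − W| = 31.70.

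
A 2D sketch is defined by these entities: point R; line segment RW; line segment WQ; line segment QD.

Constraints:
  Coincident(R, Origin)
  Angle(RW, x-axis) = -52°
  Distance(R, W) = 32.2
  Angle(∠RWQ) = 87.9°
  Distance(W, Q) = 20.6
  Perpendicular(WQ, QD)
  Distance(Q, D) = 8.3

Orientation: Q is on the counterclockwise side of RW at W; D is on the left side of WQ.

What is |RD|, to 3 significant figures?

30.8

∠RWQ = 87.9°, so WQ runs at -52.0° + (180° − 87.9°) = 40.1° from the x-axis; with |WQ| = 20.6, Q = W + 20.6·(cos 40.1°, sin 40.1°) = (35.6, -12.1). WQ ⟂ QD; with |QD| = 8.3 on the left of WQ, D = Q + 8.3·(-0.644, 0.765) = (30.2, -5.76). Then |RD| = |D − R| = 30.8.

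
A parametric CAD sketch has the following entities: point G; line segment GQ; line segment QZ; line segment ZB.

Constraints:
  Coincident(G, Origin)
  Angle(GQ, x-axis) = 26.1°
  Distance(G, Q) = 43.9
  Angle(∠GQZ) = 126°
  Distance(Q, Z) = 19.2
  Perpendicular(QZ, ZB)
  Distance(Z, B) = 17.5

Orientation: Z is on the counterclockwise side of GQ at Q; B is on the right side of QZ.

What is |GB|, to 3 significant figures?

69.5

G is at the origin; GQ runs at 26.1° with length 43.9, so Q = 43.9·(cos 26.1°, sin 26.1°) = (39.4, 19.3). ∠GQZ = 126.0°, so QZ runs at 26.1° + (180° − 126.0°) = 80.1° from the x-axis; with |QZ| = 19.2, Z = Q + 19.2·(cos 80.1°, sin 80.1°) = (42.7, 38.2). The perpendicularity gives ZB at right angles to QZ; with |ZB| = 17.5 on the right of QZ, B = Z + 17.5·(0.985, -0.172) = (60.0, 35.2). Then |GB| = |B − G| = 69.5.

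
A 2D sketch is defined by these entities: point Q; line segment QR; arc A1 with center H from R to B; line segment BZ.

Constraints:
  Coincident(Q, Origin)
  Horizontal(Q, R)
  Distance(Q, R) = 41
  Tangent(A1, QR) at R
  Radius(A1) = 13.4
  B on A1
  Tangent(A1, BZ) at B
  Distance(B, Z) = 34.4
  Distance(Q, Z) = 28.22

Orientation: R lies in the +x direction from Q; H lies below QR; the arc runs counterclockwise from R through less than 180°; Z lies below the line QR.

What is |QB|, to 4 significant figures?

31.98

Q is at the origin; Q and R share the same y with |QR| = 41.0 and R on the +x side, so R = (41.00, 0.000). The tangent condition forces HR to be normal to QR, so H = R + (0, -13.4) = (41.00, -13.40). Since HB ⟂ BZ (tangency), |HZ| = √(13.4² + 34.4²) = 36.92 regardless of where B sits on A1. So Z lies on both circle(Q, 28.22) and circle(H, 36.92); the below-QR intersection is Z = (6.832, -27.38). B is the foot of the tangent from Z: B = (31.77, -3.686).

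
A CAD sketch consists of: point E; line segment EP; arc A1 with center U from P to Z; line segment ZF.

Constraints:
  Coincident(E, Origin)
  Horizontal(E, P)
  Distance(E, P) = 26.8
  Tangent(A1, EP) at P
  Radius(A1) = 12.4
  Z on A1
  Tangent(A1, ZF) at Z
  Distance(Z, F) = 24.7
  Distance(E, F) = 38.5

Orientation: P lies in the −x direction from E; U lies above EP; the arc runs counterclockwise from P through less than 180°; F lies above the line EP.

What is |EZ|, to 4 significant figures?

18.53

Checks: |UZ| = 12.40 ✓; ∠(UZ, ZF) = 90.00° ✓; |ZF| = 24.70 ✓; |EF| = 38.50 ✓.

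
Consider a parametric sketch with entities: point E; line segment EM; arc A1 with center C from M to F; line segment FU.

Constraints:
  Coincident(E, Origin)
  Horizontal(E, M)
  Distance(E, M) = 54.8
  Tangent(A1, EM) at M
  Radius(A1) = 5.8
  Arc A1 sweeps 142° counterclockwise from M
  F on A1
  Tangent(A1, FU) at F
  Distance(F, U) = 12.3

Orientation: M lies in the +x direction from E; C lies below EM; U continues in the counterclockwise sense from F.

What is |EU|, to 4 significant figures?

63.51

E is at the origin; EM is horizontal with |EM| = 54.8 and M on the +x side, so M = (54.80, 0.000). Since A1 is tangent to EM there, CM ⟂ EM, so C = M + (0, -5.8) = (54.80, -5.800). On A1, M sits at bearing 90° from C; a 142° counterclockwise sweep puts F at bearing 232°, so F = C + 5.8·(cos 232°, sin 232°) = (51.23, -10.37). Tangency of A1 to FU means the radius CF is perpendicular to FU, so FU runs along (−sin 232°, cos 232°); with |FU| = 12.3, U = (60.92, -17.94). Then |EU| = |U − E| = 63.51.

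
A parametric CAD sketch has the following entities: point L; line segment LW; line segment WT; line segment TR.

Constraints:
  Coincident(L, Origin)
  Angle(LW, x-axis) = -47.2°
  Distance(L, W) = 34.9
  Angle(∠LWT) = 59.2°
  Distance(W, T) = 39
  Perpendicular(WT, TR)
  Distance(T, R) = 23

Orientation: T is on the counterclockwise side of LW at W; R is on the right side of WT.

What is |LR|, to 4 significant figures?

57.04

L is at the origin; LW runs at -47.2° with length 34.9, so W = 34.9·(cos -47.2°, sin -47.2°) = (23.71, -25.61). ∠LWT = 59.2°, so WT runs at -47.2° + (180° − 59.2°) = 73.60° from the x-axis; with |WT| = 39.0, T = W + 39.0·(cos 73.60°, sin 73.60°) = (34.72, 11.81). WT ⟂ TR; with |TR| = 23.0 on the right of WT, R = T + 23.0·(0.9593, -0.2823) = (56.79, 5.312). Then |LR| = |R − L| = 57.04.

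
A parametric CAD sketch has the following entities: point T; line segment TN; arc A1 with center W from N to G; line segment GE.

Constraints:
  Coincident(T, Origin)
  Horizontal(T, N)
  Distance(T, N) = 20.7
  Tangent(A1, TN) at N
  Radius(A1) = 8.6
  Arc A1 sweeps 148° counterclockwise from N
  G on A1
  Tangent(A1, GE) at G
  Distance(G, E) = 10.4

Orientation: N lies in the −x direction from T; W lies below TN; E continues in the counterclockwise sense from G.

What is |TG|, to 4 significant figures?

29.84

T is at the origin; T and N share the same y with |TN| = 20.7 and N on the −x side, so N = (-20.70, 0.000). Tangency of A1 to TN means the radius WN is perpendicular to TN, so W = N + (0, -8.6) = (-20.70, -8.600). On A1, N sits at bearing 90° from W; a 148° counterclockwise sweep puts G at bearing 238°, so G = W + 8.6·(cos 238°, sin 238°) = (-25.26, -15.89). Then |TG| = |G − T| = 29.84.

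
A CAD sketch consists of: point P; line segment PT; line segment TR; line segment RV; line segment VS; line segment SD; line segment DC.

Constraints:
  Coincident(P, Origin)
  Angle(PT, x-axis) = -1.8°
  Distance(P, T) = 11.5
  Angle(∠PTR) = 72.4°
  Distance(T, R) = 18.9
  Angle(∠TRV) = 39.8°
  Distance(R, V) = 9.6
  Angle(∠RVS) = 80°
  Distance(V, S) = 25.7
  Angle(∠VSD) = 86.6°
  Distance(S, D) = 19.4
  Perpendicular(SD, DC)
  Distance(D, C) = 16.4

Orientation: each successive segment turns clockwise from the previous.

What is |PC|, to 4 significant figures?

29.00

∠VSD = 86.6° gives SD at -83.00° from the x-axis; with |SD| = 19.4, D = (29.51, -23.81). SD ⟂ DC, so DC runs at -173.0°; with |DC| = 16.4, C = (13.23, -25.80). Then |PC| = |C − P| = 29.00.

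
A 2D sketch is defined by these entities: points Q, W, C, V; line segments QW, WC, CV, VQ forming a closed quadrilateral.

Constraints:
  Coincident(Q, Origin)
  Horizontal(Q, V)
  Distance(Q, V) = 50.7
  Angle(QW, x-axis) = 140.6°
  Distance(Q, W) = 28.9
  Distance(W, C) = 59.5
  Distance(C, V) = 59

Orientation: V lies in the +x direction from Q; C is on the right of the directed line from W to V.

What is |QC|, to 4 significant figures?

35.46

Checks: Q = (0.00, 0.00) ✓; |WC| = 59.50 ✓; |CV| = 59.00 ✓.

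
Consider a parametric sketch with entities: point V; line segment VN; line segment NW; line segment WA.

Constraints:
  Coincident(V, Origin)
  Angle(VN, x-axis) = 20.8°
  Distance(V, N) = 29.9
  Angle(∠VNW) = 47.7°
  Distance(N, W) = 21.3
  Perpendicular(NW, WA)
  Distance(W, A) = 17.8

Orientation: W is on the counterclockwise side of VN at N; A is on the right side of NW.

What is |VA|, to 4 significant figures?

39.93

V is at the origin; VN runs at 20.8° with length 29.9, so N = 29.9·(cos 20.8°, sin 20.8°) = (27.95, 10.62). ∠VNW = 47.7°, so NW runs at 20.8° + (180° − 47.7°) = 153.1° from the x-axis; with |NW| = 21.3, W = N + 21.3·(cos 153.1°, sin 153.1°) = (8.956, 20.25). The perpendicularity gives WA at right angles to NW; with |WA| = 17.8 on the right of NW, A = W + 17.8·(0.4524, 0.8918) = (17.01, 36.13). Then |VA| = |A − V| = 39.93.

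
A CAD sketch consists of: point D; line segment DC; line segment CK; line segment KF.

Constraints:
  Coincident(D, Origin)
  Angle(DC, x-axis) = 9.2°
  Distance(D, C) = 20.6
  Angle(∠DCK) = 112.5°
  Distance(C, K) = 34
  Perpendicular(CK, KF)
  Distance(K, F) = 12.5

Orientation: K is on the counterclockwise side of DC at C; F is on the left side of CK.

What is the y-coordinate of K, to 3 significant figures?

36.4

D is at the origin; DC runs at 9.2° with length 20.6, so C = 20.6·(cos 9.2°, sin 9.2°) = (20.3, 3.29). ∠DCK = 112.5°, so CK runs at 9.2° + (180° − 112.5°) = 76.7° from the x-axis; with |CK| = 34.0, K = C + 34.0·(cos 76.7°, sin 76.7°) = (28.2, 36.4). So K.y = 36.4.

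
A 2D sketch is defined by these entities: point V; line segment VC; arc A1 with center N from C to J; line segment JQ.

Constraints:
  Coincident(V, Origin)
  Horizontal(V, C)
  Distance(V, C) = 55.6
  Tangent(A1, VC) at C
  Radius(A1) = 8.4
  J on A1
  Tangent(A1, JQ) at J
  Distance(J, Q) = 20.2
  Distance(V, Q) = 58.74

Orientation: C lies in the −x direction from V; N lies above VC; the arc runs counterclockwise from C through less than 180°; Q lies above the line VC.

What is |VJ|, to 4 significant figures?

48.32

Checks: |NJ| = 8.400 ✓; ∠(NJ, JQ) = 90.00° ✓; |JQ| = 20.20 ✓; |VQ| = 58.74 ✓.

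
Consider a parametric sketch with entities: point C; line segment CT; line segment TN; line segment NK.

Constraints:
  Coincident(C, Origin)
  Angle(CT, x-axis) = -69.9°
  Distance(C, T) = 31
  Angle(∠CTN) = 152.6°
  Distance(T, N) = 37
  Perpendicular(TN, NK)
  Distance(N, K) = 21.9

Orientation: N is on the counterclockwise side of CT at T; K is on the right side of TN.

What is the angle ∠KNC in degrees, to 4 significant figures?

102.5°

∠CTN = 152.6°, so TN runs at -69.9° + (180° − 152.6°) = -42.50° from the x-axis; with |TN| = 37.0, N = T + 37.0·(cos -42.50°, sin -42.50°) = (37.93, -54.11). TN is perpendicular to NK; with |NK| = 21.9 on the right of TN, K = N + 21.9·(-0.6756, -0.7373) = (23.14, -70.26). Then cos ∠KNC = NK·NC / (|NK||NC|), giving 102.5°.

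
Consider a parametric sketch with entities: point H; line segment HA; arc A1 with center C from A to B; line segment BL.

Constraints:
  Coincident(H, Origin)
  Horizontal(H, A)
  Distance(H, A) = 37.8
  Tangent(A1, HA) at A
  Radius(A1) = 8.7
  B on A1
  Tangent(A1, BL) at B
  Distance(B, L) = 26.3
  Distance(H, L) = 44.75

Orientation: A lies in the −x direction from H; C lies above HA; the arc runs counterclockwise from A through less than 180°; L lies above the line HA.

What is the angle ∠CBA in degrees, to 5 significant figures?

45.929°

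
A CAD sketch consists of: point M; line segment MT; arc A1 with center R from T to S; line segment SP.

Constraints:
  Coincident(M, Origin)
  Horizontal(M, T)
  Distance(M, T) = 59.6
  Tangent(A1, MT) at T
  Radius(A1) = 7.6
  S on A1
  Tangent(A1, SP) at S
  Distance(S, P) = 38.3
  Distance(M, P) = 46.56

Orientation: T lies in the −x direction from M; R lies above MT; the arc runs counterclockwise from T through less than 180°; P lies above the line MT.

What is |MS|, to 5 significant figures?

53.491

M is at the origin; MT is horizontal with |MT| = 59.6 and T on the −x side, so T = (-59.600, 0.0000). The tangent condition forces RT to be normal to MT, so R = T + (0, 7.6) = (-59.600, 7.6000). Since RS ⟂ SP (tangency), |RP| = √(7.6² + 38.3²) = 39.047 regardless of where S sits on A1. So P lies on both circle(M, 46.56) and circle(R, 39.047); the above-MT intersection is P = (-31.283, 34.485). S is the foot of the tangent from P: S = (-53.394, 3.2123).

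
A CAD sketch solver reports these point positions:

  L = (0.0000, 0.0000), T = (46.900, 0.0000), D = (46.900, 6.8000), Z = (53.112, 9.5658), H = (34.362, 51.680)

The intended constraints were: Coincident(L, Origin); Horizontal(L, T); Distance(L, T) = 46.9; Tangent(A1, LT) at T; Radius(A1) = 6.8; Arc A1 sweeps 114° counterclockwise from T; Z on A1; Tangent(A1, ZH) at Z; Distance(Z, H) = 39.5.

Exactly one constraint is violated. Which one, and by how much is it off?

Distance(Z, H) = 39.5 — off by 6.60.

L = (0.00, 0.00) ✓; L.y = 0.00, T.y = 0.00 ✓; |LT| = 46.90 ✓; ∠(DT, TL) = 90.00° ✓; |DT| = 6.800 ✓; bearing(D→Z) − bearing(D→T) = 114.0° ✓; |DZ| = 6.800 ✓; ∠(DZ, ZH) = 90.00° ✓; |ZH| = 46.10 ✗.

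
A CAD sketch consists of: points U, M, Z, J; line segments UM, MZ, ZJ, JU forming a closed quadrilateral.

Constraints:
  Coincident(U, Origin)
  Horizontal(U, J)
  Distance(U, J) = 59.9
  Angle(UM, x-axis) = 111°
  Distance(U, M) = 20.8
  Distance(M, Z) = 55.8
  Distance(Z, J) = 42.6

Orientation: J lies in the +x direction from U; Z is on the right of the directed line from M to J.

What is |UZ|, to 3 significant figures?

36.2

Checks: |MZ| = 55.80 ✓; |ZJ| = 42.60 ✓.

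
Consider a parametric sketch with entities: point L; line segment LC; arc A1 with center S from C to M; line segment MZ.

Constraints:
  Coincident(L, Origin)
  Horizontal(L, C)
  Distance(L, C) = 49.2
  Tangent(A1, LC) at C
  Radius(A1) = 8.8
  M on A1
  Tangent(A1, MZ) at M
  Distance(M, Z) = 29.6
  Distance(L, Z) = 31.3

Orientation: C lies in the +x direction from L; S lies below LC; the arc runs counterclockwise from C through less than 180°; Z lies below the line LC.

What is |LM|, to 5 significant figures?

43.241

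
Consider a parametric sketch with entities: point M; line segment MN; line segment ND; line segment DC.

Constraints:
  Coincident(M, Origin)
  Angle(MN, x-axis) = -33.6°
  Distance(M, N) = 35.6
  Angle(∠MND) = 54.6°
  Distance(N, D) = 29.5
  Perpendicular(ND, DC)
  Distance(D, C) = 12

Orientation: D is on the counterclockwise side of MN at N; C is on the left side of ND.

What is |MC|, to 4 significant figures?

19.19

M is at the origin; MN runs at -33.6° with length 35.6, so N = 35.6·(cos -33.6°, sin -33.6°) = (29.65, -19.70). ∠MND = 54.6°, so ND runs at -33.6° + (180° − 54.6°) = 91.80° from the x-axis; with |ND| = 29.5, D = N + 29.5·(cos 91.80°, sin 91.80°) = (28.73, 9.785). ND ⟂ DC; with |DC| = 12.0 on the left of ND, C = D + 12.0·(-0.9995, -0.03141) = (16.73, 9.408). Then |MC| = |C − M| = 19.19.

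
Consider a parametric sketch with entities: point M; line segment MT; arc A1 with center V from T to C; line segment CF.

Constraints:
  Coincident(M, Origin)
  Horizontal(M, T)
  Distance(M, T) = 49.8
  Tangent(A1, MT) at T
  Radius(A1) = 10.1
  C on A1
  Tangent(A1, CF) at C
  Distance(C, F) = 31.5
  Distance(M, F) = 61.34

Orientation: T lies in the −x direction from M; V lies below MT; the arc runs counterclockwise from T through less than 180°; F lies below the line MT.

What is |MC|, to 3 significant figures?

60.6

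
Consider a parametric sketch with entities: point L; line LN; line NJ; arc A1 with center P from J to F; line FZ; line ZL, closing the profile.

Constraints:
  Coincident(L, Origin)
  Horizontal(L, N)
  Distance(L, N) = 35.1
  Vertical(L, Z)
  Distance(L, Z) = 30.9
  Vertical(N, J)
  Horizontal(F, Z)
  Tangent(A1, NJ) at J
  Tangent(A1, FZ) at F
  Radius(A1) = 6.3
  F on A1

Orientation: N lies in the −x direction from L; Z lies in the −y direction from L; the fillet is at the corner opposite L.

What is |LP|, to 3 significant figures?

37.9

L is at the origin; L and N share the same y with |LN| = 35.1 and N on the −x side, so N = (-35.1, 0.00). LZ is vertical with |LZ| = 30.9 and Z on the −y side, so Z = (0.00, -30.9). The virtual corner opposite L is at (-35.1, -30.9). Since A1 is tangent to NJ there, PJ ⟂ NJ and since A1 is tangent to FZ there, PF ⟂ FZ, with radius 6.3, so the center P sits 6.3 in from both sides at P = (-28.8, -24.6). Then |LP| = |P − L| = 37.9.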